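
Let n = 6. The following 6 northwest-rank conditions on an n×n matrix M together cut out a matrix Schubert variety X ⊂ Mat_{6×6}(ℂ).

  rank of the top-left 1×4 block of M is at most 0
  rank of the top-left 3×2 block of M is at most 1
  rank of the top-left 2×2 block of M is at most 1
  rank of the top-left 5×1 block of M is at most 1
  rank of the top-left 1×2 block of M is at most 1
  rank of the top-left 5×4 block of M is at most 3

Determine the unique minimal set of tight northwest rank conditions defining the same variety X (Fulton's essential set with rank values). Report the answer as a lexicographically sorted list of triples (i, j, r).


Recovering R(i,j) via the rank-extension bound from the 6 conditions:

  row 1: 0 | 0 | 0 | 0 | 1 | 1
  row 2: 1 | 1 | 1 | 1 | 2 | 2
  row 3: 1 | 1 | 2 | 2 | 3 | 3
  row 4: 1 | 2 | 3 | 3 | 4 | 4
  row 5: 1 | 2 | 3 | 3 | 4 | 5
  row 6: 1 | 2 | 3 | 4 | 5 | 6

second differences of R give the permutation w = (5, 1, 3, 2, 6, 4).

D(w) has 6 cells with 3 SE-corners; essential set:

[(1, 4, 0), (3, 2, 1), (5, 4, 3)]


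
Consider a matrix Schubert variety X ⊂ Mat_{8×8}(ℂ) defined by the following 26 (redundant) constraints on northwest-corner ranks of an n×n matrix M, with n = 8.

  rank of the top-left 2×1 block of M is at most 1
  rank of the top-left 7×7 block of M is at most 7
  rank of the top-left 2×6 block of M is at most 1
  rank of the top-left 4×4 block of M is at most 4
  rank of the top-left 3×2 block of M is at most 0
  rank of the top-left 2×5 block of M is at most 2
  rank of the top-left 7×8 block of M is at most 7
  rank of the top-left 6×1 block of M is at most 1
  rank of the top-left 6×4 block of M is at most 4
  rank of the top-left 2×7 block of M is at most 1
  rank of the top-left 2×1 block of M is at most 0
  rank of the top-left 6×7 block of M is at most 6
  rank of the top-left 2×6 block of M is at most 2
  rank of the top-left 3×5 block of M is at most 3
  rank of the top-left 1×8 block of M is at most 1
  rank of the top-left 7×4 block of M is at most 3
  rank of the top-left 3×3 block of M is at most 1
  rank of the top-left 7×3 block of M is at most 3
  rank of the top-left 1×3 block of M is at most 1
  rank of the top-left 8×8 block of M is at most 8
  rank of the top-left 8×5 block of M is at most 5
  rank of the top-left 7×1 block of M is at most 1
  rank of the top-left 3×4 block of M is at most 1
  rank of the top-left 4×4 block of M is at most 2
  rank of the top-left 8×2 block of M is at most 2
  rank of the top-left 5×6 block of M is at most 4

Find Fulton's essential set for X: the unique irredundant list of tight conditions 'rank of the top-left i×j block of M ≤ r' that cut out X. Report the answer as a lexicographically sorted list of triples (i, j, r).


Recovering R(i,j) via the rank-extension bound from the 26 conditions:

  0, 0, 1, 1, 1, 1, 1, 1
  0, 0, 1, 1, 1, 1, 1, 2
  0, 0, 1, 1, 2, 2, 2, 3
  1, 1, 2, 2, 3, 3, 3, 4
  1, 2, 3, 3, 4, 4, 4, 5
  1, 2, 3, 3, 4, 5, 5, 6
  1, 2, 3, 3, 4, 5, 6, 7
  1, 2, 3, 4, 5, 6, 7, 8

hence w(1..8) = (3, 8, 5, 1, 2, 6, 7, 4).

4 SE-corners of the 13-cell Rothe diagram give Ess(w):

[(2, 7, 1), (3, 2, 0), (3, 4, 1), (7, 4, 3)]


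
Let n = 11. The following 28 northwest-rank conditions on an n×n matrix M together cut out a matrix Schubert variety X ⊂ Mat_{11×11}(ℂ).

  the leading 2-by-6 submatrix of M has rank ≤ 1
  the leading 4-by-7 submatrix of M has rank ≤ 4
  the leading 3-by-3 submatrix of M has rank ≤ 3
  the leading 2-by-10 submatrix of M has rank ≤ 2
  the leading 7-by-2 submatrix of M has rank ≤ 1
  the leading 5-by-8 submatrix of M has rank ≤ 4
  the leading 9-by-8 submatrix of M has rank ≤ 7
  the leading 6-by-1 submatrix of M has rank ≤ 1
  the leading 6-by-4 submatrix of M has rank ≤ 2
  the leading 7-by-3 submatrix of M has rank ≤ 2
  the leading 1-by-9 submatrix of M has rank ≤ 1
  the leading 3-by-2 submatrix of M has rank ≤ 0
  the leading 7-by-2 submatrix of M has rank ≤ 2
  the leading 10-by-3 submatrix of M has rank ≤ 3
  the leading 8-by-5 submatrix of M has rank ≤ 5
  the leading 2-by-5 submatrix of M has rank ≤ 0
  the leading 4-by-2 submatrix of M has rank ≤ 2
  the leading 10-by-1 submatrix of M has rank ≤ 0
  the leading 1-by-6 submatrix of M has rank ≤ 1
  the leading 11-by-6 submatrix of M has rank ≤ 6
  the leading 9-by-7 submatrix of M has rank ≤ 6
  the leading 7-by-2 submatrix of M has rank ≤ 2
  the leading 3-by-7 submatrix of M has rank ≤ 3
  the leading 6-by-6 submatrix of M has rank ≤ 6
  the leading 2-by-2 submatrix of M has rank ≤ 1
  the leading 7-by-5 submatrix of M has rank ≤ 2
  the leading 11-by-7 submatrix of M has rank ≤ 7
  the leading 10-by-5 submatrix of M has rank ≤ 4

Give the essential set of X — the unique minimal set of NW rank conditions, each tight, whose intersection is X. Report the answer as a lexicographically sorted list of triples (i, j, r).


Computing R[i][j] = min implied NW-rank bound (n=11, 28 conditions):

  i=1: 0  0  0  0  0  1  1  1  1  1  1
  i=2: 0  0  0  0  0  1  2  2  2  2  2
  i=3: 0  0  1  1  1  2  3  3  3  3  3
  i=4: 0  1  2  2  2  3  4  4  4  4  4
  i=5: 0  1  2  2  2  3  4  4  5  5  5
  i=6: 0  1  2  2  2  3  4  5  6  6  6
  i=7: 0  1  2  2  2  3  4  5  6  7  7
  i=8: 0  1  2  3  3  4  5  6  7  8  8
  i=9: 0  1  2  3  4  5  6  7  8  9  9
  i=10: 0  1  2  3  4  5  6  7  8  9  10
  i=11: 1  2  3  4  5  6  7  8  9  10  11

second differences of R give the permutation w = (6, 7, 3, 2, 9, 8, 10, 4, 5, 11, 1).

D(w) has 26 cells with 5 SE-corners; essential set:

[(2, 5, 0), (3, 2, 0), (5, 8, 4), (7, 5, 2), (10, 1, 0)]


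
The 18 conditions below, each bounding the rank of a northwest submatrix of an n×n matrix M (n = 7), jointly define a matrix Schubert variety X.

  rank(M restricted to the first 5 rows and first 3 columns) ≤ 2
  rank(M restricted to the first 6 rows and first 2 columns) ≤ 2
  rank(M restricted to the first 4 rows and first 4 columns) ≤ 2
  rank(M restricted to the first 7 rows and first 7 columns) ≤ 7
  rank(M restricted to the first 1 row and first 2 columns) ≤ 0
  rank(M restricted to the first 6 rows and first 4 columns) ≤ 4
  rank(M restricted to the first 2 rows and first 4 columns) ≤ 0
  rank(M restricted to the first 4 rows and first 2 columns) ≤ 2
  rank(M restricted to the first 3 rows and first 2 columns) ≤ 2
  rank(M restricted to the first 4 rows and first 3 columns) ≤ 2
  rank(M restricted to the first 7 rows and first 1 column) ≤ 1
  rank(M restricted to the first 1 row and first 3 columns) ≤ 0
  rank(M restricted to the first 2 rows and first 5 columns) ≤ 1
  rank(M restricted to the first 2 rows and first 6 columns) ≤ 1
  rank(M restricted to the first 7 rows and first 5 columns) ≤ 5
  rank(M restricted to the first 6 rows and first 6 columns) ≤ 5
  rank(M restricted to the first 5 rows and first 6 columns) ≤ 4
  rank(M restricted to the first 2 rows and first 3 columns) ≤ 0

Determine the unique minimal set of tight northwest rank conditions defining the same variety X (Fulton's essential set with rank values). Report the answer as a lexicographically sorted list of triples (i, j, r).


Recovering R(i,j) via the rank-extension bound from the 18 conditions:

  row 1: 0 | 0 | 0 | 0 | 1 | 1 | 1
  row 2: 0 | 0 | 0 | 0 | 1 | 1 | 2
  row 3: 1 | 1 | 1 | 1 | 2 | 2 | 3
  row 4: 1 | 2 | 2 | 2 | 3 | 3 | 4
  row 5: 1 | 2 | 2 | 3 | 4 | 4 | 5
  row 6: 1 | 2 | 3 | 4 | 5 | 5 | 6
  row 7: 1 | 2 | 3 | 4 | 5 | 6 | 7

giving w = (5, 7, 1, 2, 4, 3, 6) via Δ²R.

|D(w)|=10, |Ess(w)|=3:

[(2, 4, 0), (2, 6, 1), (5, 3, 2)]


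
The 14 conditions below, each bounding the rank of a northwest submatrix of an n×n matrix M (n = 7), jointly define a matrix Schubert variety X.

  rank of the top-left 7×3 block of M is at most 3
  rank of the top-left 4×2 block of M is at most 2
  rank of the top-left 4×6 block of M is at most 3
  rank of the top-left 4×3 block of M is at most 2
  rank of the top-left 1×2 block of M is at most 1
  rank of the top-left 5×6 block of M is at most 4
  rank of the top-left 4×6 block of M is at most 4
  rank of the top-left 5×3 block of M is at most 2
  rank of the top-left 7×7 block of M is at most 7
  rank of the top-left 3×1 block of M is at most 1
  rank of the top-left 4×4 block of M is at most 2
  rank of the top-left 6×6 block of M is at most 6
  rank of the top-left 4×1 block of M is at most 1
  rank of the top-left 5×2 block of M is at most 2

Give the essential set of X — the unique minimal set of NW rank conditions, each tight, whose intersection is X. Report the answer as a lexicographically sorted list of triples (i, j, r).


Computing R[i][j] = min implied NW-rank bound (n=7, 14 conditions):

  row 1: 1 | 1 | 1 | 1 | 1 | 1 | 1
  row 2: 1 | 2 | 2 | 2 | 2 | 2 | 2
  row 3: 1 | 2 | 2 | 2 | 3 | 3 | 3
  row 4: 1 | 2 | 2 | 2 | 3 | 3 | 4
  row 5: 1 | 2 | 2 | 3 | 4 | 4 | 5
  row 6: 1 | 2 | 3 | 4 | 5 | 5 | 6
  row 7: 1 | 2 | 3 | 4 | 5 | 6 | 7

so w = (1, 2, 5, 7, 4, 3, 6).

|D(w)|=6, |Ess(w)|=3:

[(4, 4, 2), (4, 6, 3), (5, 3, 2)]


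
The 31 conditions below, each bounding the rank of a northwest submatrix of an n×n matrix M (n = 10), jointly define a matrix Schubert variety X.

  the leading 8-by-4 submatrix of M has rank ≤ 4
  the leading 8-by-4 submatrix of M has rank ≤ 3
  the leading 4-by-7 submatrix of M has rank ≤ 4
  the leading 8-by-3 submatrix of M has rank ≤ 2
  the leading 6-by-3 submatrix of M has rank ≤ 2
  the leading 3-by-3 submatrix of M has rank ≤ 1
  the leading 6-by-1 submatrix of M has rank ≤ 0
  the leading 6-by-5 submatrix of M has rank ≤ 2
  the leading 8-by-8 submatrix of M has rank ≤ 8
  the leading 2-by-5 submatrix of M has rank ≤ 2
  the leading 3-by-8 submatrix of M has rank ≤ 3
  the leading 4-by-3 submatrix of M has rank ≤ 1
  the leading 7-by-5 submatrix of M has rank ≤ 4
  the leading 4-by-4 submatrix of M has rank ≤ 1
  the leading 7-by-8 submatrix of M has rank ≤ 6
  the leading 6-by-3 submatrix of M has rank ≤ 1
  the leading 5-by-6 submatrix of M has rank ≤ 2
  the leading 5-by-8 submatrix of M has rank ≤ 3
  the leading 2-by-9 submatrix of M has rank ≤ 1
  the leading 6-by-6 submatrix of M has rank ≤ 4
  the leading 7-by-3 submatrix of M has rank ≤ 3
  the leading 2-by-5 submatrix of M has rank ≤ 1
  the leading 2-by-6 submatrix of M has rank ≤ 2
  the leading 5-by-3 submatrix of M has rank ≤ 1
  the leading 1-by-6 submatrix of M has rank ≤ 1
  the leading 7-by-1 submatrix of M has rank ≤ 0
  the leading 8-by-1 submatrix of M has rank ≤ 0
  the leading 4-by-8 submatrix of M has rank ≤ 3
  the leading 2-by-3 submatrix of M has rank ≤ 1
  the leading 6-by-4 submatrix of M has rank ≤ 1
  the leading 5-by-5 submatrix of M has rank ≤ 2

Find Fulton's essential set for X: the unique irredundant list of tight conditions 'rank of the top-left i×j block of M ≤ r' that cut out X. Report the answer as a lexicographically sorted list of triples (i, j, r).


Recovering R(i,j) via the rank-extension bound from the 31 conditions:

  0 1 1 1 1 1 1 1 1 1
  0 1 1 1 1 1 1 1 1 2
  0 1 1 1 2 2 2 2 2 3
  0 1 1 1 2 2 3 3 3 4
  0 1 1 1 2 2 3 3 4 5
  0 1 1 1 2 3 4 4 5 6
  0 1 2 2 3 4 5 5 6 7
  0 1 2 3 4 5 6 6 7 8
  1 2 3 4 5 6 7 7 8 9
  1 2 3 4 5 6 7 8 9 10

so w = (2, 10, 5, 7, 9, 6, 3, 4, 1, 8).

Fulton essential set (5 of the 26 Rothe cells):

[(2, 9, 1), (5, 6, 2), (5, 8, 3), (6, 4, 1), (8, 1, 0)]


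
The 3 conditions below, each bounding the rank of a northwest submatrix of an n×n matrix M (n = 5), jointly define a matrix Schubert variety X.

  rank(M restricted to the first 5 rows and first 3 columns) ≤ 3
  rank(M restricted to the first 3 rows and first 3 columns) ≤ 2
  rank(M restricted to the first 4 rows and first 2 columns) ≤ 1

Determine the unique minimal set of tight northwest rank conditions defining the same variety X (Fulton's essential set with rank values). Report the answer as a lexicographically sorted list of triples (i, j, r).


Recovering R(i,j) via the rank-extension bound from the 3 conditions:

  row 1: 1, 1, 1, 1, 1
  row 2: 1, 1, 2, 2, 2
  row 3: 1, 1, 2, 3, 3
  row 4: 1, 1, 2, 3, 4
  row 5: 1, 2, 3, 4, 5

hence w(1..5) = (1, 3, 4, 5, 2).

|D(w)|=3, |Ess(w)|=1:

[(4, 2, 1)]


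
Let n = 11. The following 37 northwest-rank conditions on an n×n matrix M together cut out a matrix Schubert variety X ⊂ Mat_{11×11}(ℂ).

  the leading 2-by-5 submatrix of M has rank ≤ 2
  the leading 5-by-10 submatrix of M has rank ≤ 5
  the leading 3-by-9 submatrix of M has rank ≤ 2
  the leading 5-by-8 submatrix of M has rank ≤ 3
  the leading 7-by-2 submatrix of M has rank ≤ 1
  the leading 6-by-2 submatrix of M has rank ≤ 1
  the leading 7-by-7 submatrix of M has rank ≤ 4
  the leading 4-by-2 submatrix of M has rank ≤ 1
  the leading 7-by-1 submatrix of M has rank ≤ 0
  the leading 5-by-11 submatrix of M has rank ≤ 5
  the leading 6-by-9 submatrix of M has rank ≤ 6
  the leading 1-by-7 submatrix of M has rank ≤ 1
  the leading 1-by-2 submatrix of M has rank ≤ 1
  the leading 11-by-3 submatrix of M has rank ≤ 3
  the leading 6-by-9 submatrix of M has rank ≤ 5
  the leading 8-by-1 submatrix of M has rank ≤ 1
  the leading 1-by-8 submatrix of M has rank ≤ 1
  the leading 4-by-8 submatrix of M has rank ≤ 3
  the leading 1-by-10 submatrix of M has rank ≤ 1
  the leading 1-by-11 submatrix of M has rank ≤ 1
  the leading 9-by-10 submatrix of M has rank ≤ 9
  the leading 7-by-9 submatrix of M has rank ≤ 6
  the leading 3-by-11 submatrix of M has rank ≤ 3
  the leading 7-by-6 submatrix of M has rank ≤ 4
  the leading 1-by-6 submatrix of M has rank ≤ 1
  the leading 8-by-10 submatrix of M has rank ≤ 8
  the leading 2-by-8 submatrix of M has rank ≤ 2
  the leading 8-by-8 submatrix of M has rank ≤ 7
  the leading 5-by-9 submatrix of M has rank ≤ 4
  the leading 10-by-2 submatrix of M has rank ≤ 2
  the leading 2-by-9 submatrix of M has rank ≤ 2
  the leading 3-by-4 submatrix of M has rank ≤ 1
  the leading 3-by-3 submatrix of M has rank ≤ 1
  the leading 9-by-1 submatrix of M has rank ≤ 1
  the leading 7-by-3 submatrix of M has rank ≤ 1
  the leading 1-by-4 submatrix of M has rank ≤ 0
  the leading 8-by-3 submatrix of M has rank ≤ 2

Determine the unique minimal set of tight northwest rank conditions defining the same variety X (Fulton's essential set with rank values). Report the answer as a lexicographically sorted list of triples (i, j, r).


Computing R[i][j] = min implied NW-rank bound (n=11, 37 conditions):

  i=1: 0 | 0 | 0 | 0 | 1 | 1 | 1 | 1 | 1 | 1 | 1
  i=2: 0 | 1 | 1 | 1 | 2 | 2 | 2 | 2 | 2 | 2 | 2
  i=3: 0 | 1 | 1 | 1 | 2 | 2 | 2 | 2 | 2 | 3 | 3
  i=4: 0 | 1 | 1 | 2 | 3 | 3 | 3 | 3 | 3 | 4 | 4
  i=5: 0 | 1 | 1 | 2 | 3 | 3 | 3 | 3 | 4 | 5 | 5
  i=6: 0 | 1 | 1 | 2 | 3 | 4 | 4 | 4 | 5 | 6 | 6
  i=7: 0 | 1 | 1 | 2 | 3 | 4 | 4 | 5 | 6 | 7 | 7
  i=8: 1 | 2 | 2 | 3 | 4 | 5 | 5 | 6 | 7 | 8 | 8
  i=9: 1 | 2 | 3 | 4 | 5 | 6 | 6 | 7 | 8 | 9 | 9
  i=10: 1 | 2 | 3 | 4 | 5 | 6 | 7 | 8 | 9 | 10 | 10
  i=11: 1 | 2 | 3 | 4 | 5 | 6 | 7 | 8 | 9 | 10 | 11

so w = (5, 2, 10, 4, 9, 6, 8, 1, 3, 7, 11).

D(w) has 24 cells with 7 SE-corners; essential set:

[(1, 4, 0), (3, 4, 1), (3, 9, 2), (5, 8, 3), (7, 1, 0), (7, 3, 1), (7, 7, 4)]


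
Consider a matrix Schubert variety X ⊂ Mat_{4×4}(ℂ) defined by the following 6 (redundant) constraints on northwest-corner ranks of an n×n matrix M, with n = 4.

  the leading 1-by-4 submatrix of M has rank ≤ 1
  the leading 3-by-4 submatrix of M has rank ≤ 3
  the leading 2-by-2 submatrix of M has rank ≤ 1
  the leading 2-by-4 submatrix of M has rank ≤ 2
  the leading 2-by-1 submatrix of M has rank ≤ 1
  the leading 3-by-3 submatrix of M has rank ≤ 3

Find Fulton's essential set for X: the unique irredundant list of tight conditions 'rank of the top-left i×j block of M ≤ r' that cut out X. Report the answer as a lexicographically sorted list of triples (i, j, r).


Rank table r_w(4×4) implied by the 6 constraints:

  i=1: 1 1 1 1
  i=2: 1 1 2 2
  i=3: 1 2 3 3
  i=4: 1 2 3 4

giving w = (1, 3, 2, 4) via Δ²R.

Fulton essential set (the sole Rothe cell):

[(2, 2, 1)]


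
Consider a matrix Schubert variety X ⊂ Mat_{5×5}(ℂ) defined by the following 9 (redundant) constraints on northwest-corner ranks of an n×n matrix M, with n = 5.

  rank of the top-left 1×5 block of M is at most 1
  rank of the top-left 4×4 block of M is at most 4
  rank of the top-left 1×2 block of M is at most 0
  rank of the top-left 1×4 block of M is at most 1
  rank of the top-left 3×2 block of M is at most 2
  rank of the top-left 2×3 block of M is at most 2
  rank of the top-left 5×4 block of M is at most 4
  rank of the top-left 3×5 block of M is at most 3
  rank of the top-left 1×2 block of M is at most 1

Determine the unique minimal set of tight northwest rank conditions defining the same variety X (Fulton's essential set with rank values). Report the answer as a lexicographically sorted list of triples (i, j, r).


Recovering R(i,j) via the rank-extension bound from the 9 conditions:

  row 1: 0 0 1 1 1
  row 2: 1 1 2 2 2
  row 3: 1 2 3 3 3
  row 4: 1 2 3 4 4
  row 5: 1 2 3 4 5

so w = (3, 1, 2, 4, 5).

Rothe diagram D(w) (2 cells), 1 SE-corner (essential condition):

[(1, 2, 0)]


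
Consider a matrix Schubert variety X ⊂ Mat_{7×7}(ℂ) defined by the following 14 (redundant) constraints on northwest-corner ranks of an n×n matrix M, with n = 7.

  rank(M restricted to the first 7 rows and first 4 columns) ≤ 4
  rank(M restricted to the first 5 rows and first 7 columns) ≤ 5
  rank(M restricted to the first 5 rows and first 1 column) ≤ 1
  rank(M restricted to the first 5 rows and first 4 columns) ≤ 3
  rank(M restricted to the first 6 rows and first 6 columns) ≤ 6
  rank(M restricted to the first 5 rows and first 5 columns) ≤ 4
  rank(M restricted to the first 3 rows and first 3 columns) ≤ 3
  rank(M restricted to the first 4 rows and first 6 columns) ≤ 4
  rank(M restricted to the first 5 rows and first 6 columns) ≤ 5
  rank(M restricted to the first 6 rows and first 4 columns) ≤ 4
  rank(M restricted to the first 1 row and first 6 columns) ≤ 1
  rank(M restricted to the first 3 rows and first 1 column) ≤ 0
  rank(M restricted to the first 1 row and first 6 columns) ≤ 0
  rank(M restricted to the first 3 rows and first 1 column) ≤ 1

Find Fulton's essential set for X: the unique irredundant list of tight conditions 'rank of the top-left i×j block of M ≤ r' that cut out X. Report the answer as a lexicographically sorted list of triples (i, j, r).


Propagating the 14 rank bounds to every northwest block:

  i=1: 0, 0, 0, 0, 0, 0, 1
  i=2: 0, 1, 1, 1, 1, 1, 2
  i=3: 0, 1, 2, 2, 2, 2, 3
  i=4: 1, 2, 3, 3, 3, 3, 4
  i=5: 1, 2, 3, 3, 4, 4, 5
  i=6: 1, 2, 3, 4, 5, 5, 6
  i=7: 1, 2, 3, 4, 5, 6, 7

the unique w with this rank table is (7, 2, 3, 1, 5, 4, 6).

D(w) has 9 cells with 3 SE-corners; essential set:

[(1, 6, 0), (3, 1, 0), (5, 4, 3)]


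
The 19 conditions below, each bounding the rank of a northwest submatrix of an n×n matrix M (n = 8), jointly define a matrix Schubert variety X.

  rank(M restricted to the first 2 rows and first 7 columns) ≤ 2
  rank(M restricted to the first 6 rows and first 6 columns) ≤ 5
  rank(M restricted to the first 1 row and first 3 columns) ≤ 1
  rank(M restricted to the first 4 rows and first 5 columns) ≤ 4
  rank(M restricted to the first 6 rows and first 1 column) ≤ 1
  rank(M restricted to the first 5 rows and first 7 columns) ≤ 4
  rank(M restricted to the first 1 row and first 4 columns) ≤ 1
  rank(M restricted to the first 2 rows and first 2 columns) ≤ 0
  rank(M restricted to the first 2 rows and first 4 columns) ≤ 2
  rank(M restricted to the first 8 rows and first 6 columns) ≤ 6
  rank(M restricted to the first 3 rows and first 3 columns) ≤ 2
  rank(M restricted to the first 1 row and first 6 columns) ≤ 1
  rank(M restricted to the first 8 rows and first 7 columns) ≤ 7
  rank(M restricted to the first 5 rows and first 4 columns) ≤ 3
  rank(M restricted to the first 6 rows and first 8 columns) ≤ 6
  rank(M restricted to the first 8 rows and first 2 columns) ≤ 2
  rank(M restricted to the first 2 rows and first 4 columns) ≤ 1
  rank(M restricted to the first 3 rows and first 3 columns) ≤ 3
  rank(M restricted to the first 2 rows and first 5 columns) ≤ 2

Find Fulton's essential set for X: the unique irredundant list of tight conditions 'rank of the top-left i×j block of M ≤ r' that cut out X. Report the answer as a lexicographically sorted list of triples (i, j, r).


Rank table r_w(8×8) implied by the 19 constraints:

  0  0  1  1  1  1  1  1
  0  0  1  1  2  2  2  2
  1  1  2  2  3  3  3  3
  1  2  3  3  4  4  4  4
  1  2  3  3  4  4  4  5
  1  2  3  4  5  5  5  6
  1  2  3  4  5  6  6  7
  1  2  3  4  5  6  7  8

giving w = (3, 5, 1, 2, 8, 4, 6, 7) via Δ²R.

ℓ(w)=8; the 4 essential cells (i,j,r):

[(2, 2, 0), (2, 4, 1), (5, 4, 3), (5, 7, 4)]


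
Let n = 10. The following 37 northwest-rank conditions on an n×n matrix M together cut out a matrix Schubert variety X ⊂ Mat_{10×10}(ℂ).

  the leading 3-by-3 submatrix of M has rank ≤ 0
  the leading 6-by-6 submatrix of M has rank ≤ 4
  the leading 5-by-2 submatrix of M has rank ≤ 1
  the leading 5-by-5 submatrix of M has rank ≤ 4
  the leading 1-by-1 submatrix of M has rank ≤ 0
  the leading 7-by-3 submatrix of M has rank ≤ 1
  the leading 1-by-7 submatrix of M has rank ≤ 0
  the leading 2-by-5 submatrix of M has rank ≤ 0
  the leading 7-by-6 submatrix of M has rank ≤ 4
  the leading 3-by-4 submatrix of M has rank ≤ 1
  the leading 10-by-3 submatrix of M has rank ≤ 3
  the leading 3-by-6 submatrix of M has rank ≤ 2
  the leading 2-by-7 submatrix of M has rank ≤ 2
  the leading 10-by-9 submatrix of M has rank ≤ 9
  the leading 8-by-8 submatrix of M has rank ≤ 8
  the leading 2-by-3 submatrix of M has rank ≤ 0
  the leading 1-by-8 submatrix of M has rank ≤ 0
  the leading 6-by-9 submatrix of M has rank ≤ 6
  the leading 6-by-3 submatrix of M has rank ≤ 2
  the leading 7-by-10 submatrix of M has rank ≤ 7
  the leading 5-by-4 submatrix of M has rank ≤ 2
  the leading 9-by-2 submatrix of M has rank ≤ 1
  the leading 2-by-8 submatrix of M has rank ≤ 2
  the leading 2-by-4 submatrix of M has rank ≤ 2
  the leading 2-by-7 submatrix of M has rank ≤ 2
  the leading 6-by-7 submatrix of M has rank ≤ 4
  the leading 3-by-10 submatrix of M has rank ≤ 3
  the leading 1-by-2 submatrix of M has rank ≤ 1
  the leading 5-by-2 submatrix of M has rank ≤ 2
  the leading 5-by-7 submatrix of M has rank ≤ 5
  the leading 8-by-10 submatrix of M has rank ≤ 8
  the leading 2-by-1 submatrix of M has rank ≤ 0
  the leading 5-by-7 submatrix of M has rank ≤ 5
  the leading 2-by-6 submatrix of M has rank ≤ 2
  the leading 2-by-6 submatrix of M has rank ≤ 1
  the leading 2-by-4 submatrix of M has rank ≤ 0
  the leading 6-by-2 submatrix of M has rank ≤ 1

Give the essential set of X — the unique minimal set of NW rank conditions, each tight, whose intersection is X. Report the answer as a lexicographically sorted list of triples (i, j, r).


Recovering R(i,j) via the rank-extension bound from the 37 conditions:

  i=1: 0  0  0  0  0  0  0  0  1  1
  i=2: 0  0  0  0  0  1  1  1  2  2
  i=3: 0  0  0  1  1  2  2  2  3  3
  i=4: 1  1  1  2  2  3  3  3  4  4
  i=5: 1  1  1  2  3  4  4  4  5  5
  i=6: 1  1  1  2  3  4  4  5  6  6
  i=7: 1  1  1  2  3  4  5  6  7  7
  i=8: 1  1  2  3  4  5  6  7  8  8
  i=9: 1  1  2  3  4  5  6  7  8  9
  i=10: 1  2  3  4  5  6  7  8  9  10

the unique w with this rank table is (9, 6, 4, 1, 5, 8, 7, 3, 10, 2).

Fulton essential set (6 of the 25 Rothe cells):

[(1, 8, 0), (2, 5, 0), (3, 3, 0), (6, 7, 4), (7, 3, 1), (9, 2, 1)]


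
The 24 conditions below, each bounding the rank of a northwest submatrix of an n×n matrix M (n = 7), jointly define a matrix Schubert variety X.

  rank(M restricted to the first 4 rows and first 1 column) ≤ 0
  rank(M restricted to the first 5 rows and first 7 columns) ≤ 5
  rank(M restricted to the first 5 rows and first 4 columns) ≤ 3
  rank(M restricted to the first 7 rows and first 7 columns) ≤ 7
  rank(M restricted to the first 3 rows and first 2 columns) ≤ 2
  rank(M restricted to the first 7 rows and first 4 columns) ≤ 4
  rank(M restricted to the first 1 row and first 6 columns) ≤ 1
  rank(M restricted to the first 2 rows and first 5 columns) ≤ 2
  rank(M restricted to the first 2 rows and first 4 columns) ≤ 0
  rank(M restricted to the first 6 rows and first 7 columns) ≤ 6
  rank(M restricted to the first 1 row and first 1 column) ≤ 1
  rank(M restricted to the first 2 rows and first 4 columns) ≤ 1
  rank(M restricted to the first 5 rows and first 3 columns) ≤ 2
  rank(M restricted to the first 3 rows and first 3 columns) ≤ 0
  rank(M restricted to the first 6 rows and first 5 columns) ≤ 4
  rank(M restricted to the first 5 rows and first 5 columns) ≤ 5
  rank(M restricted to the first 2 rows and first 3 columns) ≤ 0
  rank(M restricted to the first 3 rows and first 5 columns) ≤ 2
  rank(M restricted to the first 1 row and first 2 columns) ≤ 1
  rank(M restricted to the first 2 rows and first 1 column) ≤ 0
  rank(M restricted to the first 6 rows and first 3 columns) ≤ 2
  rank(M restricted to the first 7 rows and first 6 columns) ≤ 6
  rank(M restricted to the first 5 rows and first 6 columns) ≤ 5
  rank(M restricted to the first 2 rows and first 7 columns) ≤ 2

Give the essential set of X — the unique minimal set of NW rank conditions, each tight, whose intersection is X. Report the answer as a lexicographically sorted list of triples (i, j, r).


Computing R[i][j] = min implied NW-rank bound (n=7, 24 conditions):

  0 | 0 | 0 | 0 | 1 | 1 | 1
  0 | 0 | 0 | 0 | 1 | 2 | 2
  0 | 0 | 0 | 1 | 2 | 3 | 3
  0 | 1 | 1 | 2 | 3 | 4 | 4
  1 | 2 | 2 | 3 | 4 | 5 | 5
  1 | 2 | 2 | 3 | 4 | 5 | 6
  1 | 2 | 3 | 4 | 5 | 6 | 7

so w = (5, 6, 4, 2, 1, 7, 3).

ℓ(w)=13; the 4 essential cells (i,j,r):

[(2, 4, 0), (3, 3, 0), (4, 1, 0), (6, 3, 2)]


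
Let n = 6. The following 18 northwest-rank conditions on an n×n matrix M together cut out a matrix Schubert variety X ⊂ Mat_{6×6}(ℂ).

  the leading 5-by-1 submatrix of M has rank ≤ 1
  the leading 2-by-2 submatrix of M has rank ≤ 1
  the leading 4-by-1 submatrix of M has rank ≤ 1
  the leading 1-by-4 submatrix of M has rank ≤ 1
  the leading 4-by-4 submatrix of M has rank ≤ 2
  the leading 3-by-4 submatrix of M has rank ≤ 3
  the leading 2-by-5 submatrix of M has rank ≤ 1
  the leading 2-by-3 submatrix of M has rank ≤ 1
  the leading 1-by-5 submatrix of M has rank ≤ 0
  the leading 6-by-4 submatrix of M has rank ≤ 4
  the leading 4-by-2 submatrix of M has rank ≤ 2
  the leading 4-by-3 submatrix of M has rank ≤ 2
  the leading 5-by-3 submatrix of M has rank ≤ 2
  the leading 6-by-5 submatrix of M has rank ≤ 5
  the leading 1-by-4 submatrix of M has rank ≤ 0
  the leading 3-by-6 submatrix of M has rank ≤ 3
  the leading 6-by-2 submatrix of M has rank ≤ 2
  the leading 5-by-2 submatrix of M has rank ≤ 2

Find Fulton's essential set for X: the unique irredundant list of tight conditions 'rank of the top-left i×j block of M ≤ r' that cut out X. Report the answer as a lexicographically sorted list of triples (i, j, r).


Reconstructing r_w from the 18 given conditions:

  i=1: 0  0  0  0  0  1
  i=2: 1  1  1  1  1  2
  i=3: 1  2  2  2  2  3
  i=4: 1  2  2  2  3  4
  i=5: 1  2  2  3  4  5
  i=6: 1  2  3  4  5  6

giving w = (6, 1, 2, 5, 4, 3) via Δ²R.

ℓ(w)=8; the 3 essential cells (i,j,r):

[(1, 5, 0), (4, 4, 2), (5, 3, 2)]


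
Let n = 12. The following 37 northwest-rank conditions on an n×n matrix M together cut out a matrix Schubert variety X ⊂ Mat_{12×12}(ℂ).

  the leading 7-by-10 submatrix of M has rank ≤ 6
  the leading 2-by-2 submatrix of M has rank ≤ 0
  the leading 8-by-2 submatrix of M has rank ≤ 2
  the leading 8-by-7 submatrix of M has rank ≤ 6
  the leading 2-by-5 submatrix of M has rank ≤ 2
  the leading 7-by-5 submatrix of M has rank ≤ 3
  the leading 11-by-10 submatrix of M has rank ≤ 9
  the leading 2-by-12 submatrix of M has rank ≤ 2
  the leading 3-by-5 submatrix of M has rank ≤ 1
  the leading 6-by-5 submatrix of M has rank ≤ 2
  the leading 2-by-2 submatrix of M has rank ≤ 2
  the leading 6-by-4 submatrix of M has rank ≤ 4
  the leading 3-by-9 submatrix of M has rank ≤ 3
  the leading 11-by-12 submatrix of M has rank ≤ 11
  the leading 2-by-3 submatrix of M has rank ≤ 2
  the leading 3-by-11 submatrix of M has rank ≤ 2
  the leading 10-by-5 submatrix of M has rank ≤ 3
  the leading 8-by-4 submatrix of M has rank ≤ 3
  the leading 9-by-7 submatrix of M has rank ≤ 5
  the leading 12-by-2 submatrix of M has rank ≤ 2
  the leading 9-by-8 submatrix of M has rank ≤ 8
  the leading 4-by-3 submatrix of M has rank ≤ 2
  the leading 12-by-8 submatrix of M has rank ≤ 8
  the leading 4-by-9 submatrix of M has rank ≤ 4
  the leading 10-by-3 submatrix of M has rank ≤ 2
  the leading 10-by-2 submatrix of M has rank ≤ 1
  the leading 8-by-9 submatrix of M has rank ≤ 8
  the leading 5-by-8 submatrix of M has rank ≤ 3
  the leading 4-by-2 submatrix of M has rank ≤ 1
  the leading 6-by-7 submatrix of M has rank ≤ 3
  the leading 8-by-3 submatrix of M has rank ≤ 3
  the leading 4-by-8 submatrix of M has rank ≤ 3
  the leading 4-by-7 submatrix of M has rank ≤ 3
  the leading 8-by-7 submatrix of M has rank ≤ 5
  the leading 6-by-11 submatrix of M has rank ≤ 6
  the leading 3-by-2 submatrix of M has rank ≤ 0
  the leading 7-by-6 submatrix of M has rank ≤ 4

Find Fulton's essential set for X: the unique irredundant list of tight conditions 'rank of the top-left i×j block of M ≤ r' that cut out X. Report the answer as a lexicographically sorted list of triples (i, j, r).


Reconstructing r_w from the 37 given conditions:

  0, 0, 1, 1, 1, 1, 1, 1, 1, 1, 1, 1
  0, 0, 1, 1, 1, 2, 2, 2, 2, 2, 2, 2
  0, 0, 1, 1, 1, 2, 2, 2, 2, 2, 2, 3
  1, 1, 2, 2, 2, 3, 3, 3, 3, 3, 3, 4
  1, 1, 2, 2, 2, 3, 3, 3, 4, 4, 4, 5
  1, 1, 2, 2, 2, 3, 3, 4, 5, 5, 5, 6
  1, 1, 2, 3, 3, 4, 4, 5, 6, 6, 6, 7
  1, 1, 2, 3, 3, 4, 5, 6, 7, 7, 7, 8
  1, 1, 2, 3, 3, 4, 5, 6, 7, 8, 8, 9
  1, 1, 2, 3, 3, 4, 5, 6, 7, 8, 9, 10
  1, 2, 3, 4, 4, 5, 6, 7, 8, 9, 10, 11
  1, 2, 3, 4, 5, 6, 7, 8, 9, 10, 11, 12

second differences of R give the permutation w = (3, 6, 12, 1, 9, 8, 4, 7, 10, 11, 2, 5).

D(w) has 31 cells with 8 SE-corners; essential set:

[(3, 2, 0), (3, 5, 1), (3, 11, 2), (5, 8, 3), (6, 5, 2), (6, 7, 3), (10, 2, 1), (10, 5, 3)]


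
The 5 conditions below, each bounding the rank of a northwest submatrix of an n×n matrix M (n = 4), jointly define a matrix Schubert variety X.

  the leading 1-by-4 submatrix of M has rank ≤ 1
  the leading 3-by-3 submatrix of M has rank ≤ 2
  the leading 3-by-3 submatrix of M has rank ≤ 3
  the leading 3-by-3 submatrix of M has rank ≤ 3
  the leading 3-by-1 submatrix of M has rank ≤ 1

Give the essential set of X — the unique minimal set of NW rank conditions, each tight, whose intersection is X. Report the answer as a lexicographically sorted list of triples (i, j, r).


Propagating the 5 rank bounds to every northwest block:

  i=1: 1  1  1  1
  i=2: 1  2  2  2
  i=3: 1  2  2  3
  i=4: 1  2  3  4

the unique w with this rank table is (1, 2, 4, 3).

1 SE-corner of the 1-cell Rothe diagram gives Ess(w):

[(3, 3, 2)]


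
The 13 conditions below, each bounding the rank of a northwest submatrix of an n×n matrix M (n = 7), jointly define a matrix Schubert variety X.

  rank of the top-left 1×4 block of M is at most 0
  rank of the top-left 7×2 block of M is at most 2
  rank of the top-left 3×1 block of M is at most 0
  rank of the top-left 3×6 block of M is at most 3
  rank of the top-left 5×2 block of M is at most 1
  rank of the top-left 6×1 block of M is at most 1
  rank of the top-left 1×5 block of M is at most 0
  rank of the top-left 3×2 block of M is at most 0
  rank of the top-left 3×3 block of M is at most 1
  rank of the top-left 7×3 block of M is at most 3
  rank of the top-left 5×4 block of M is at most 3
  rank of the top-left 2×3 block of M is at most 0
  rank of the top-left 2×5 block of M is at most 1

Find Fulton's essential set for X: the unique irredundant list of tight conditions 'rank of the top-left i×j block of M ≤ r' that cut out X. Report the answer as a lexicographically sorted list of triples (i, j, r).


The tightest implied rank at each (i,j), from the 13 conditions:

  0 0 0 0 0 1 1
  0 0 0 1 1 2 2
  0 0 1 2 2 3 3
  1 1 2 3 3 4 4
  1 1 2 3 4 5 5
  1 2 3 4 5 6 6
  1 2 3 4 5 6 7

hence w(1..7) = (6, 4, 3, 1, 5, 2, 7).

4 SE-corners of the 11-cell Rothe diagram give Ess(w):

[(1, 5, 0), (2, 3, 0), (3, 2, 0), (5, 2, 1)]


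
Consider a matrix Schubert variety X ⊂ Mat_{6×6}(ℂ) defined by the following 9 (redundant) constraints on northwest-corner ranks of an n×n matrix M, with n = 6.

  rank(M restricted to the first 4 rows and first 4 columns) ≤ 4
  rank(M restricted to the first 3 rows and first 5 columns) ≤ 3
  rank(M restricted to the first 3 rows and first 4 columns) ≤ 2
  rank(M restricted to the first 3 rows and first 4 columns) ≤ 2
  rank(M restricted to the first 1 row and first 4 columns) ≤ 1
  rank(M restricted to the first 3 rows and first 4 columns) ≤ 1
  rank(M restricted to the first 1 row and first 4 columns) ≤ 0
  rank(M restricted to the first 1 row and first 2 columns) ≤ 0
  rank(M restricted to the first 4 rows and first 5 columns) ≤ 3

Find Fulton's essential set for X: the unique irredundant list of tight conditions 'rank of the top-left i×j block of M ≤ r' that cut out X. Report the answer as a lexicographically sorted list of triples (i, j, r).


Rank table r_w(6×6) implied by the 9 constraints:

  0 | 0 | 0 | 0 | 1 | 1
  1 | 1 | 1 | 1 | 2 | 2
  1 | 1 | 1 | 1 | 2 | 3
  1 | 2 | 2 | 2 | 3 | 4
  1 | 2 | 3 | 3 | 4 | 5
  1 | 2 | 3 | 4 | 5 | 6

so w = (5, 1, 6, 2, 3, 4).

Fulton essential set (2 of the 7 Rothe cells):

[(1, 4, 0), (3, 4, 1)]


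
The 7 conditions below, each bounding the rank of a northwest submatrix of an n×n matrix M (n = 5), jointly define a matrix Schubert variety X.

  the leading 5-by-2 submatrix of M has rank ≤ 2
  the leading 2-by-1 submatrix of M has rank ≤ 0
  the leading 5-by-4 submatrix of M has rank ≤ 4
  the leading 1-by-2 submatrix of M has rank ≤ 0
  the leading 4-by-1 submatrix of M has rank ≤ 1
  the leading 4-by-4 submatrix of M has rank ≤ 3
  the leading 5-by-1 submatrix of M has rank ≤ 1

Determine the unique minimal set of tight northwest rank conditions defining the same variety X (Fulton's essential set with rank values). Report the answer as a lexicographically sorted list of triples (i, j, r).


Reconstructing r_w from the 7 given conditions:

  R[1]: 0 0 1 1 1
  R[2]: 0 1 2 2 2
  R[3]: 1 2 3 3 3
  R[4]: 1 2 3 3 4
  R[5]: 1 2 3 4 5

giving w = (3, 2, 1, 5, 4) via Δ²R.

|D(w)|=4, |Ess(w)|=3:

[(1, 2, 0), (2, 1, 0), (4, 4, 3)]


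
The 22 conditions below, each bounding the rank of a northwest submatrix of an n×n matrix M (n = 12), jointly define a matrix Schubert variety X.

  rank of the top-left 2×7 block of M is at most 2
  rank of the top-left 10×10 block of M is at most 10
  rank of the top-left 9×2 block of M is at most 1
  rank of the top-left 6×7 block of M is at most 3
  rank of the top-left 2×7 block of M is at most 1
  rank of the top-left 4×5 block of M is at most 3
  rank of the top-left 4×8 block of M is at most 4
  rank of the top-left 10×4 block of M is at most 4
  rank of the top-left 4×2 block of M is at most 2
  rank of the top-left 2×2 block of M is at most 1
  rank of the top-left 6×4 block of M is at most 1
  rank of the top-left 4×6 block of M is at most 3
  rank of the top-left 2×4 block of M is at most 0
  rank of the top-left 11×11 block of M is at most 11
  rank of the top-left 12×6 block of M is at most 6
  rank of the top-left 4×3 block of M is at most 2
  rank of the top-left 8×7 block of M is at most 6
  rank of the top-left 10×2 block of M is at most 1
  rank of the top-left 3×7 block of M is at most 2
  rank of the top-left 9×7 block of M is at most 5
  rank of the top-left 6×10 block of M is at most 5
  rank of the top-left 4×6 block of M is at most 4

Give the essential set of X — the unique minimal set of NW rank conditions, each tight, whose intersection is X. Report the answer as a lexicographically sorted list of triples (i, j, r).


Propagating the 22 rank bounds to every northwest block:

  i=1: 0, 0, 0, 0, 1, 1, 1, 1, 1, 1, 1, 1
  i=2: 0, 0, 0, 0, 1, 1, 1, 2, 2, 2, 2, 2
  i=3: 1, 1, 1, 1, 2, 2, 2, 3, 3, 3, 3, 3
  i=4: 1, 1, 1, 1, 2, 3, 3, 4, 4, 4, 4, 4
  i=5: 1, 1, 1, 1, 2, 3, 3, 4, 5, 5, 5, 5
  i=6: 1, 1, 1, 1, 2, 3, 3, 4, 5, 5, 6, 6
  i=7: 1, 1, 2, 2, 3, 4, 4, 5, 6, 6, 7, 7
  i=8: 1, 1, 2, 3, 4, 5, 5, 6, 7, 7, 8, 8
  i=9: 1, 1, 2, 3, 4, 5, 5, 6, 7, 8, 9, 9
  i=10: 1, 1, 2, 3, 4, 5, 6, 7, 8, 9, 10, 10
  i=11: 1, 2, 3, 4, 5, 6, 7, 8, 9, 10, 11, 11
  i=12: 1, 2, 3, 4, 5, 6, 7, 8, 9, 10, 11, 12

the unique w with this rank table is (5, 8, 1, 6, 9, 11, 3, 4, 10, 7, 2, 12).

Rothe diagram D(w) (27 cells), 7 SE-corners (essential conditions):

[(2, 4, 0), (2, 7, 1), (6, 4, 1), (6, 7, 3), (6, 10, 5), (9, 7, 5), (10, 2, 1)]


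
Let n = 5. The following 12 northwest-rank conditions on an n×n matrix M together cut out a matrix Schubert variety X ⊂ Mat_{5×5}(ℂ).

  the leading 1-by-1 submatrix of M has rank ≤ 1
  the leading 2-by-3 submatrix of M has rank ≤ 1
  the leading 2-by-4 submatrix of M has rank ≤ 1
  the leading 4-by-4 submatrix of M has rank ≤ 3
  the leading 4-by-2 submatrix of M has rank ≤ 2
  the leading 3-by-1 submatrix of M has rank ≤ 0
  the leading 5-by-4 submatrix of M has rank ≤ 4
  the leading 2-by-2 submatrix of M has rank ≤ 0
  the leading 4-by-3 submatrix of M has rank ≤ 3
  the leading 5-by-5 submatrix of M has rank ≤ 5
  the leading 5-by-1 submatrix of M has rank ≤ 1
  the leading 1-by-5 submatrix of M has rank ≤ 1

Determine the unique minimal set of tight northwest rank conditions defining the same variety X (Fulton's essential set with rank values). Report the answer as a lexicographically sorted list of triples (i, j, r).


Computing R[i][j] = min implied NW-rank bound (n=5, 12 conditions):

  0, 0, 1, 1, 1
  0, 0, 1, 1, 2
  0, 1, 2, 2, 3
  1, 2, 3, 3, 4
  1, 2, 3, 4, 5

second differences of R give the permutation w = (3, 5, 2, 1, 4).

D(w) has 6 cells with 3 SE-corners; essential set:

[(2, 2, 0), (2, 4, 1), (3, 1, 0)]


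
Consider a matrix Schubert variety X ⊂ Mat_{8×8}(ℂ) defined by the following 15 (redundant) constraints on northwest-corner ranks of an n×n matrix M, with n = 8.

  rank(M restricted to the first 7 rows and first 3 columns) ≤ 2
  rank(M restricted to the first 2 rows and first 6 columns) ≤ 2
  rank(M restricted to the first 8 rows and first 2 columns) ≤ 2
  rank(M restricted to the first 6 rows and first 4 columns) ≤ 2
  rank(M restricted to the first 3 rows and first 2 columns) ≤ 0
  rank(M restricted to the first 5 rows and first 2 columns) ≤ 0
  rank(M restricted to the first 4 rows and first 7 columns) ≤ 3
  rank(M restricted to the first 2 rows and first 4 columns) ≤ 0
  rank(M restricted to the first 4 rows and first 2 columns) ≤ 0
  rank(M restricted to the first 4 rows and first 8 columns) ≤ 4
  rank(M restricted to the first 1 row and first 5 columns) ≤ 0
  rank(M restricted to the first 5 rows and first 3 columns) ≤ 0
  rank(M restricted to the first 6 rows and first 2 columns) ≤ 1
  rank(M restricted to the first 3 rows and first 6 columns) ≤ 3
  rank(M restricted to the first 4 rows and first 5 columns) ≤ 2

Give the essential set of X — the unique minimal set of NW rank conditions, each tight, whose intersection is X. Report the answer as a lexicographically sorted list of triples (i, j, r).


Recovering R(i,j) via the rank-extension bound from the 15 conditions:

  row 1: 0 | 0 | 0 | 0 | 0 | 1 | 1 | 1
  row 2: 0 | 0 | 0 | 0 | 1 | 2 | 2 | 2
  row 3: 0 | 0 | 0 | 1 | 2 | 3 | 3 | 3
  row 4: 0 | 0 | 0 | 1 | 2 | 3 | 3 | 4
  row 5: 0 | 0 | 0 | 1 | 2 | 3 | 4 | 5
  row 6: 1 | 1 | 1 | 2 | 3 | 4 | 5 | 6
  row 7: 1 | 2 | 2 | 3 | 4 | 5 | 6 | 7
  row 8: 1 | 2 | 3 | 4 | 5 | 6 | 7 | 8

the unique w with this rank table is (6, 5, 4, 8, 7, 1, 2, 3).

Rothe diagram D(w) (19 cells), 4 SE-corners (essential conditions):

[(1, 5, 0), (2, 4, 0), (4, 7, 3), (5, 3, 0)]
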